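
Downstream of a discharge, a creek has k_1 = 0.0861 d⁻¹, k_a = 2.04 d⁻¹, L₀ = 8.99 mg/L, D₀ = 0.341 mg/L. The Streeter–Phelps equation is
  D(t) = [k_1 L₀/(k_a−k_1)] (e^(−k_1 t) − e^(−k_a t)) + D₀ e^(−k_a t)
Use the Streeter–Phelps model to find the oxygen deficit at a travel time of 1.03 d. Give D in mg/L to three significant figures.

k_1 L₀/(k_a−k_1) = 0.0861×8.99/(2.04−0.0861) = 0.7740/1.954 = 0.3962 mg/L.
e^(−k_1 t) = e^(−0.0861×1.030) = 0.9151; e^(−k_a t) = e^(−2.04×1.030) = 0.1223.
D = 0.3962 × (0.9151 − 0.1223) + 0.341 × 0.1223 = 0.3141 + 0.04171 = 0.3558 mg/L.

D ≈ 0.356 mg/L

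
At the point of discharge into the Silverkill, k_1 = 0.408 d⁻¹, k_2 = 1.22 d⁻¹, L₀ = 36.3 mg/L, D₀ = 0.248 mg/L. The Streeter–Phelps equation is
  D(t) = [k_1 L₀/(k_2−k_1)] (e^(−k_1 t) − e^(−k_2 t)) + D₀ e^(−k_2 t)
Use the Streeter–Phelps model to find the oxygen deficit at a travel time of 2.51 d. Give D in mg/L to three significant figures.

k_1 L₀/(k_2−k_1) = 0.408×36.3/(1.22−0.408) = 14.81/0.8120 = 18.24 mg/L.
e^(−k_1 t) = e^(−0.408×2.510) = 0.3591; e^(−k_2 t) = e^(−1.22×2.510) = 0.04678.
D = 18.24 × (0.3591 − 0.04678) + 0.248 × 0.04678 = 5.697 + 0.01160 = 5.709 mg/L.

D ≈ 5.71 mg/L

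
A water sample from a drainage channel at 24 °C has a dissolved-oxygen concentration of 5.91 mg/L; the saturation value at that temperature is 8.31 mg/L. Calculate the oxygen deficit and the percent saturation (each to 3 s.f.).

D = C_s − C = 8.31 − 5.91 = 2.40 mg/L.
% saturation = 5.91/8.31 × 100 = 71.1 %.

D ≈ 2.40 mg/L; 71.1 % saturation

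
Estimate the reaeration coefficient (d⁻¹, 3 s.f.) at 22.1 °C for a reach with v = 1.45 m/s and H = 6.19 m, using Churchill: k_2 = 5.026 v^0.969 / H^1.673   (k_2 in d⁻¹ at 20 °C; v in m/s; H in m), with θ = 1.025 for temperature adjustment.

k_2 ≈ 0.359 d⁻¹

k_2(20) = 5.026 × 1.45^0.969 / 6.19^1.673 = 5.026 × 1.433 / 21.11 = 0.3413 d⁻¹.
k_2(22.1) = 0.3413 × 1.025^(22.1−20) = 0.3413 × 1.053 = 0.3594 d⁻¹.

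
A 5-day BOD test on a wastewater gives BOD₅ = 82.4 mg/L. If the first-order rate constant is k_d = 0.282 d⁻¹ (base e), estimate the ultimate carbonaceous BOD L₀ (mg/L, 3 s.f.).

L₀ ≈ 109 mg/L

BOD₅ = L₀(1 − e^(−5k_d)) ⇒ L₀ = BOD₅ / (1 − e^(−5×0.282))
= 82.4 / (1 − 0.2441) = 82.4 / 0.7559 = 109.0 mg/L.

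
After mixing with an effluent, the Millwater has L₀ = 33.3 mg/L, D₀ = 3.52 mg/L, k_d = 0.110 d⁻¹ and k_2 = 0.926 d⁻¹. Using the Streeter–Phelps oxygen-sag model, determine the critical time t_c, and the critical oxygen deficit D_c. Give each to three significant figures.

t_c ≈ 0.732 d; D_c ≈ 3.65 mg/L

t_c = [1/(k_2−k_d)] ln[(k_2/k_d)(1 − D₀(k_2−k_d)/(k_d L₀))]
= [1/(0.926−0.110)] ln[(0.926/0.110)(1 − 3.52×0.8160/(0.110×33.3))]
= (1/0.8160) ln[8.418 × 0.2159] = 1.225 × ln(1.817) = 1.225 × 0.5972 = 0.7319 d.
D_c = (k_d/k_2) L₀ e^(−k_d t_c) = (0.110/0.926) × 33.3 × e^(−0.110×0.7319) = 0.1188 × 33.3 × 0.9226 = 3.650 mg/L.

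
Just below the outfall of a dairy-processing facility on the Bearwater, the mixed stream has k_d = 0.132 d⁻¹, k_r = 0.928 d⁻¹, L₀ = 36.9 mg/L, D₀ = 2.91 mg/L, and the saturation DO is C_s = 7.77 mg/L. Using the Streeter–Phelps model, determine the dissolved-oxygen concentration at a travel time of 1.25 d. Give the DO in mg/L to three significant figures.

DO ≈ 3.59 mg/L

k_d L₀/(k_r−k_d) = 0.132×36.9/(0.928−0.132) = 4.871/0.7960 = 6.119 mg/L.
e^(−k_d t) = e^(−0.132×1.250) = 0.8479; e^(−k_r t) = e^(−0.928×1.250) = 0.3135.
D = 6.119 × (0.8479 − 0.3135) + 2.91 × 0.3135 = 3.270 + 0.9122 = 4.182 mg/L.
DO = C_s − D = 7.77 − 4.182 = 3.588 mg/L.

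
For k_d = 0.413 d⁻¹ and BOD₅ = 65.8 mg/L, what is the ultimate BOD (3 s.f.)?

BOD₅ = L₀(1 − e^(−5k_d)) ⇒ L₀ = BOD₅ / (1 − e^(−5×0.413))
= 65.8 / (1 − 0.1268) = 65.8 / 0.8732 = 75.36 mg/L.

L₀ ≈ 75.4 mg/L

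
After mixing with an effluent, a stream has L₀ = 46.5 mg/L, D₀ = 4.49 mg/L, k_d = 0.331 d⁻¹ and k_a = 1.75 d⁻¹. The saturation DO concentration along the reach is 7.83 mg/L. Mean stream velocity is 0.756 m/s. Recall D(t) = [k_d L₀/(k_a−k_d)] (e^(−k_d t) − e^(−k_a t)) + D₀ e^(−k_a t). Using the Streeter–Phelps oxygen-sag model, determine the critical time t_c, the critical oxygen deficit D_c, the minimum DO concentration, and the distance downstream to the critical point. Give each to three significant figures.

With k_a/k_d = 5.287 and 1 − D₀(k_a−k_d)/(k_d L₀) = 0.5861,
t_c = ln(5.287 × 0.5861) / (1.75 − 0.331) = ln(3.098) / 1.419 = 1.131/1.419 = 0.7970 d.
D_c = (k_d/k_a) L₀ e^(−k_d t_c) = (0.331/1.75) × 46.5 × e^(−0.331×0.7970) = 0.1891 × 46.5 × 0.7681 = 6.756 mg/L.
Minimum DO = C_s − D_c = 7.83 − 6.756 = 1.074 mg/L.
x_c = v t_c = 0.756 m/s × 0.7970 d × 86400 s/d = 52060 m ≈ 52.1 km.

t_c ≈ 0.797 d; D_c ≈ 6.76 mg/L; min DO ≈ 1.07 mg/L; x_c ≈ 52.1 km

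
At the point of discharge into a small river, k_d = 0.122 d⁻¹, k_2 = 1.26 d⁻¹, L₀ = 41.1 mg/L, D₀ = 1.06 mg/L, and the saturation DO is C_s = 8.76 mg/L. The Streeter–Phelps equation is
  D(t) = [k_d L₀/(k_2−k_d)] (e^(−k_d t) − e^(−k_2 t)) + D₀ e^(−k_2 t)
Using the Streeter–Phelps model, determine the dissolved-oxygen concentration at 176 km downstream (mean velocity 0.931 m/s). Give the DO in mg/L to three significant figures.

DO ≈ 5.60 mg/L

Travel time t = x/v = 176 km / (0.931 m/s) = 176000 m / 0.931 m/s = 189000 s = 2.188 d.
k_d L₀/(k_2−k_d) = 0.122×41.1/(1.26−0.122) = 5.014/1.138 = 4.406 mg/L.
e^(−k_d t) = e^(−0.122×2.188) = 0.7657; e^(−k_2 t) = e^(−1.26×2.188) = 0.06349.
D = 4.406 × (0.7657 − 0.06349) + 1.06 × 0.06349 = 3.094 + 0.06730 = 3.161 mg/L.
DO = C_s − D = 8.76 − 3.161 = 5.599 mg/L.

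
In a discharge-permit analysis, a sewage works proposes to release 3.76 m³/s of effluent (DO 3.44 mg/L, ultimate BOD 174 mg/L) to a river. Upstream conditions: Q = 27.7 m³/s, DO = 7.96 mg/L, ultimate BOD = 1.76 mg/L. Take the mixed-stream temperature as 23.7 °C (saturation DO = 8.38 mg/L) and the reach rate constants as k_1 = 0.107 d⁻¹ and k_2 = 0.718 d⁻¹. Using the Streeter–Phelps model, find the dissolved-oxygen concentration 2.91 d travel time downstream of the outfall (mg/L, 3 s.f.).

Mixed DO = (27.7×7.96 + 3.76×3.44)/(27.7+3.76) = 233.4/31.46 = 7.420 mg/L.
Mixed L₀ = (27.7×1.76 + 3.76×174)/(31.46) = 703.0/31.46 = 22.35 mg/L.
Initial deficit D₀ = C_s − DO₀ = 8.38 − 7.420 = 0.9602 mg/L.
D(2.91) = [0.107×22.35/(0.718−0.107)](e^(−0.107×2.91) − e^(−0.718×2.91)) + 0.9602 e^(−0.718×2.91)
= 3.913 × (0.7324 − 0.1238) + 0.9602 × 0.1238 = 2.501 mg/L.
DO = 8.38 − 2.501 = 5.879 mg/L.

DO ≈ 5.88 mg/L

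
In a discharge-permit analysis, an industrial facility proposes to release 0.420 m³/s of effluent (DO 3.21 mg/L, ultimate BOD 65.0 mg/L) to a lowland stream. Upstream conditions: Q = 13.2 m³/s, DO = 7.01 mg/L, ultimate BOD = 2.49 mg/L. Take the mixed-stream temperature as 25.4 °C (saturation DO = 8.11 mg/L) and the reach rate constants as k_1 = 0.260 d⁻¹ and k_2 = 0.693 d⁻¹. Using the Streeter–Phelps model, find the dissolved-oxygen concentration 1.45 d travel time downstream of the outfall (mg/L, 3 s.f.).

DO ≈ 6.82 mg/L

Mixed DO = (13.2×7.01 + 0.420×3.21)/(13.2+0.420) = 93.88/13.62 = 6.893 mg/L.
Mixed L₀ = (13.2×2.49 + 0.420×65.0)/(13.62) = 60.17/13.62 = 4.418 mg/L.
Initial deficit D₀ = C_s − DO₀ = 8.11 − 6.893 = 1.217 mg/L.
D(1.45) = [0.260×4.418/(0.693−0.260)](e^(−0.260×1.45) − e^(−0.693×1.45)) + 1.217 e^(−0.693×1.45)
= 2.653 × (0.6859 − 0.3661) + 1.217 × 0.3661 = 1.294 mg/L.
DO = 8.11 − 1.294 = 6.816 mg/L.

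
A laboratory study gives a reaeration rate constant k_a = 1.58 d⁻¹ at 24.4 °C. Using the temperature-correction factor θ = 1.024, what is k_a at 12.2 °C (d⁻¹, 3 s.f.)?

k_a ≈ 1.18 d⁻¹

k_a(T₂) = k_a(T₁) · θ^(T₂−T₁) = 1.58 × 1.024^(12.2−24.4)
= 1.58 × 1.024^-12.2 = 1.58 × 0.7488 = 1.183 d⁻¹.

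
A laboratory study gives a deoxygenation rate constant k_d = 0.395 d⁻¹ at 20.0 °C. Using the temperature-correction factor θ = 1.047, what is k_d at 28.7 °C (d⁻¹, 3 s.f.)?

k_d ≈ 0.589 d⁻¹

k_d(T₂) = k_d(T₁) · θ^(T₂−T₁) = 0.395 × 1.047^(28.7−20.0)
= 0.395 × 1.047^8.70 = 0.395 × 1.491 = 0.5890 d⁻¹.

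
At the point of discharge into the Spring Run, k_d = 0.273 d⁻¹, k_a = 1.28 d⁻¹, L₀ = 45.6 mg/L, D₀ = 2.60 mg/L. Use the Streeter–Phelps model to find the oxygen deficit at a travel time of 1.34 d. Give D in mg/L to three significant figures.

D ≈ 6.82 mg/L

k_d L₀/(k_a−k_d) = 0.273×45.6/(1.28−0.273) = 12.45/1.007 = 12.36 mg/L.
e^(−k_d t) = e^(−0.273×1.340) = 0.6936; e^(−k_a t) = e^(−1.28×1.340) = 0.1799.
D = 12.36 × (0.6936 − 0.1799) + 2.60 × 0.1799 = 6.350 + 0.4678 = 6.818 mg/L.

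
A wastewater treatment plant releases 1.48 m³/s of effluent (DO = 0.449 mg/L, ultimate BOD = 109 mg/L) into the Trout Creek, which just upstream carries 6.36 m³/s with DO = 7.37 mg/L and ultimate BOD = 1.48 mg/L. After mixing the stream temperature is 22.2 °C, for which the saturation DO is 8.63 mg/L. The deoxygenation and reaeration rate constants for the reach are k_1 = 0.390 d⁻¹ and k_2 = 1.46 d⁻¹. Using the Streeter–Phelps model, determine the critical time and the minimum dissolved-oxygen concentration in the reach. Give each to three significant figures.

t_c ≈ 0.869 d; minimum DO ≈ 4.48 mg/L

Mixed DO = (6.36×7.37 + 1.48×0.449)/(6.36+1.48) = 47.54/7.840 = 6.063 mg/L.
Mixed L₀ = (6.36×1.48 + 1.48×109)/(7.840) = 170.7/7.840 = 21.78 mg/L.
Initial deficit D₀ = C_s − DO₀ = 8.63 − 6.063 = 2.567 mg/L.
t_c = (1/1.070) ln[(1.46/0.390)(1 − 2.567×1.070/(0.390×21.78))] = 0.9346 × ln(2.533) = 0.8687 d.
D_c = (0.390/1.46) × 21.78 × e^(−0.390×0.8687) = 0.2671 × 21.78 × 0.7126 = 4.146 mg/L.
Minimum DO = 8.63 − 4.146 = 4.484 mg/L.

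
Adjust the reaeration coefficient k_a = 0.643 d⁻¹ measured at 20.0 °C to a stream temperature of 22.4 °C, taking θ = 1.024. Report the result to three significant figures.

k_a ≈ 0.681 d⁻¹

k_a(T₂) = k_a(T₁) · θ^(T₂−T₁) = 0.643 × 1.024^(22.4−20.0)
= 0.643 × 1.024^2.40 = 0.643 × 1.059 = 0.6807 d⁻¹.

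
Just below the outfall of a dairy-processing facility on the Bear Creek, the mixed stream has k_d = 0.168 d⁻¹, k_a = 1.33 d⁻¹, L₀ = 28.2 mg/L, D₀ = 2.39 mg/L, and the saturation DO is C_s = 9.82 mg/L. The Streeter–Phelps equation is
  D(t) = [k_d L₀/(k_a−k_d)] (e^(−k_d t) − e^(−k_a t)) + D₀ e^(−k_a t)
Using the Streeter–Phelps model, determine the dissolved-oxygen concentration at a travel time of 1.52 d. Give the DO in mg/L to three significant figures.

DO ≈ 6.89 mg/L

k_d L₀/(k_a−k_d) = 0.168×28.2/(1.33−0.168) = 4.738/1.162 = 4.077 mg/L.
e^(−k_d t) = e^(−0.168×1.520) = 0.7746; e^(−k_a t) = e^(−1.33×1.520) = 0.1324.
D = 4.077 × (0.7746 − 0.1324) + 2.39 × 0.1324 = 2.618 + 0.3165 = 2.935 mg/L.
DO = C_s − D = 9.82 − 2.935 = 6.885 mg/L.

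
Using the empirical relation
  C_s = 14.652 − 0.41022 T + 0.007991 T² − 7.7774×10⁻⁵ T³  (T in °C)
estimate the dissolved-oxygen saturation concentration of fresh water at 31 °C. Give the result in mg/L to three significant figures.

C_s ≈ 7.30 mg/L

C_s = 14.652 − 0.41022×31 + 0.007991×31² − 7.7774×10⁻⁵×31³ = 7.298 mg/L.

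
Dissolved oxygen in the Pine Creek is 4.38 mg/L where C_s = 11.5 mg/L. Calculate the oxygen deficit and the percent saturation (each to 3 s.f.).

D = C_s − C = 11.5 − 4.38 = 7.12 mg/L.
% saturation = 4.38/11.5 × 100 = 38.1 %.

D ≈ 7.12 mg/L; 38.1 % saturation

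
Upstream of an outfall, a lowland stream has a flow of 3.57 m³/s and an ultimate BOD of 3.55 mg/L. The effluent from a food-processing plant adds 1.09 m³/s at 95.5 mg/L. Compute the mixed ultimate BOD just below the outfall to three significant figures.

Flow-weighted mixing: C = (Q_r C_r + Q_w C_w)/(Q_r + Q_w)
= (3.57×3.55 + 1.09×95.5)/(3.57 + 1.09) = 116.8/4.660 = 25.06 mg/L.

25.1 mg/L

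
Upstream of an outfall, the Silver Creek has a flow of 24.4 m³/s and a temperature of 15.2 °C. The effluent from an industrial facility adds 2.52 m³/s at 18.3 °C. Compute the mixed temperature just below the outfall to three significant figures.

Flow-weighted mixing: C = (Q_r C_r + Q_w C_w)/(Q_r + Q_w)
= (24.4×15.2 + 2.52×18.3)/(24.4 + 2.52) = 417.0/26.92 = 15.49 °C.

15.5 °C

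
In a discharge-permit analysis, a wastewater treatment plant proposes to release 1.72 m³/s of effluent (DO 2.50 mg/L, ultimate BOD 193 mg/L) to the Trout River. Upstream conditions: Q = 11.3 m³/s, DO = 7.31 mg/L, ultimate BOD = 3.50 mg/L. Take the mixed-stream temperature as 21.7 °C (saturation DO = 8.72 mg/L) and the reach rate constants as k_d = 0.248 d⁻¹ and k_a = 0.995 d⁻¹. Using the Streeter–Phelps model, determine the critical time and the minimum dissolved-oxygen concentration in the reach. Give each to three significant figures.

t_c ≈ 1.53 d; minimum DO ≈ 3.86 mg/L

Mixed DO = (11.3×7.31 + 1.72×2.50)/(11.3+1.72) = 86.90/13.02 = 6.675 mg/L.
Mixed L₀ = (11.3×3.50 + 1.72×193)/(13.02) = 371.5/13.02 = 28.53 mg/L.
Initial deficit D₀ = C_s − DO₀ = 8.72 − 6.675 = 2.045 mg/L.
t_c = (1/0.7470) ln[(0.995/0.248)(1 − 2.045×0.7470/(0.248×28.53))] = 1.339 × ln(3.146) = 1.534 d.
D_c = (0.248/0.995) × 28.53 × e^(−0.248×1.534) = 0.2492 × 28.53 × 0.6835 = 4.861 mg/L.
Minimum DO = 8.72 − 4.861 = 3.859 mg/L.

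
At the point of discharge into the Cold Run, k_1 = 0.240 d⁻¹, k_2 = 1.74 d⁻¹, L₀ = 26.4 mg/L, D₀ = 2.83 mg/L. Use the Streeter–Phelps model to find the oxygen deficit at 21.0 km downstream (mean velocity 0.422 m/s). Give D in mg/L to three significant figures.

D ≈ 3.17 mg/L

Travel time t = x/v = 21.0 km / (0.422 m/s) = 21000 m / 0.422 m/s = 49760 s = 0.5760 d.
k_1 L₀/(k_2−k_1) = 0.240×26.4/(1.74−0.240) = 6.336/1.500 = 4.224 mg/L.
e^(−k_1 t) = e^(−0.240×0.5760) = 0.8709; e^(−k_2 t) = e^(−1.74×0.5760) = 0.3671.
D = 4.224 × (0.8709 − 0.3671) + 2.83 × 0.3671 = 2.128 + 1.039 = 3.167 mg/L.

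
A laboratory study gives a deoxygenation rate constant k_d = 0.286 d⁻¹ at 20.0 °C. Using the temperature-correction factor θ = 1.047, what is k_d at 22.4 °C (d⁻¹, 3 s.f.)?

k_d(T₂) = k_d(T₁) · θ^(T₂−T₁) = 0.286 × 1.047^(22.4−20.0)
= 0.286 × 1.047^2.40 = 0.286 × 1.117 = 0.3193 d⁻¹.

k_d ≈ 0.319 d⁻¹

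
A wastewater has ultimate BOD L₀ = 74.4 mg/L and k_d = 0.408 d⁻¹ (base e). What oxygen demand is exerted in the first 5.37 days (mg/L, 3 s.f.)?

y_t = L₀(1 − e^(−k_d t)) = 74.4 × (1 − e^(−0.408×5.37))
= 74.4 × (1 − 0.1118) = 74.4 × 0.8882 = 66.08 mg/L.

y ≈ 66.1 mg/L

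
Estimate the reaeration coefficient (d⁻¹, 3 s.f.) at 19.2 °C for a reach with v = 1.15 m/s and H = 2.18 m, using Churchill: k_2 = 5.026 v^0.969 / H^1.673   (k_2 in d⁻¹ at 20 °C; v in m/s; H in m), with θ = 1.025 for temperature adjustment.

k_2 ≈ 1.53 d⁻¹

k_2(20) = 5.026 × 1.15^0.969 / 2.18^1.673 = 5.026 × 1.145 / 3.683 = 1.562 d⁻¹.
k_2(19.2) = 1.562 × 1.025^(19.2−20) = 1.562 × 0.9804 = 1.532 d⁻¹.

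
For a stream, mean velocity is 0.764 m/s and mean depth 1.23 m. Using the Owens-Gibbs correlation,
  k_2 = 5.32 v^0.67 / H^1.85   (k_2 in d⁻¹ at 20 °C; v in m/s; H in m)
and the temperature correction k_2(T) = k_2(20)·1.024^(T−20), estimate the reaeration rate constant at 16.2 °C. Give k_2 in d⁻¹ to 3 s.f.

k_2(20) = 5.32 × 0.764^0.67 / 1.23^1.85 = 5.32 × 0.8350 / 1.467 = 3.029 d⁻¹.
k_2(16.2) = 3.029 × 1.024^(16.2−20) = 3.029 × 0.9138 = 2.768 d⁻¹.

k_2 ≈ 2.77 d⁻¹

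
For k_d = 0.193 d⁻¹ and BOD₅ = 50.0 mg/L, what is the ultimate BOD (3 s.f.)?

BOD₅ = L₀(1 − e^(−5k_d)) ⇒ L₀ = BOD₅ / (1 − e^(−5×0.193))
= 50.0 / (1 − 0.3810) = 50.0 / 0.6190 = 80.77 mg/L.

L₀ ≈ 80.8 mg/L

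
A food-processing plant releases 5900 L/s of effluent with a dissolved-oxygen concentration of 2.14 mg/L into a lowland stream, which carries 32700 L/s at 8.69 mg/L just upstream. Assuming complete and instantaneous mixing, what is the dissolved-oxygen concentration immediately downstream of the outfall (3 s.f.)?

7.69 mg/L

Flow-weighted mixing: C = (Q_r C_r + Q_w C_w)/(Q_r + Q_w)
= (32700×8.69 + 5900×2.14)/(32700 + 5900) = 296800/38600 = 7.689 mg/L.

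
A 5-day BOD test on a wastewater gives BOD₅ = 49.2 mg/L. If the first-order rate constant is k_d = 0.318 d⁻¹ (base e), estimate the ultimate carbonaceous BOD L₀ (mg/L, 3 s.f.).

BOD₅ = L₀(1 − e^(−5k_d)) ⇒ L₀ = BOD₅ / (1 − e^(−5×0.318))
= 49.2 / (1 − 0.2039) = 49.2 / 0.7961 = 61.80 mg/L.

L₀ ≈ 61.8 mg/L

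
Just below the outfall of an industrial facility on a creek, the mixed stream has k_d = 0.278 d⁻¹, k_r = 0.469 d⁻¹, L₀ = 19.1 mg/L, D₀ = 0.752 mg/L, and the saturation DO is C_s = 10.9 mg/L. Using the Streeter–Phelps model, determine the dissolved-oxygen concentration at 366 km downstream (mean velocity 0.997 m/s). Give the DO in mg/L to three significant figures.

DO ≈ 6.06 mg/L

Travel time t = x/v = 366 km / (0.997 m/s) = 366000 m / 0.997 m/s = 367100 s = 4.249 d.
k_d L₀/(k_r−k_d) = 0.278×19.1/(0.469−0.278) = 5.310/0.1910 = 27.80 mg/L.
e^(−k_d t) = e^(−0.278×4.249) = 0.3069; e^(−k_r t) = e^(−0.469×4.249) = 0.1363.
D = 27.80 × (0.3069 − 0.1363) + 0.752 × 0.1363 = 4.742 + 0.1025 = 4.845 mg/L.
DO = C_s − D = 10.9 − 4.845 = 6.055 mg/L.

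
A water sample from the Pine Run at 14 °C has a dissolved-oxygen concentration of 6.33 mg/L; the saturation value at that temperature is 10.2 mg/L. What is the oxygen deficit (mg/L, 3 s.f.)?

D ≈ 3.87 mg/L

D = C_s − C = 10.2 − 6.33 = 3.87 mg/L.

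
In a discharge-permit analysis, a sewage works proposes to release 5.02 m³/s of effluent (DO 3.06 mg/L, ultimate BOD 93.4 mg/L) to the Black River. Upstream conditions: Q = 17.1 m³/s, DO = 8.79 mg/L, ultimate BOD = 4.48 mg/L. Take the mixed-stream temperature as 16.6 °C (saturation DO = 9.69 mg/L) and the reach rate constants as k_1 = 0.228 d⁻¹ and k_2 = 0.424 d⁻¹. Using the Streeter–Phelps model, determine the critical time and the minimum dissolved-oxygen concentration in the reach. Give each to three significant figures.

Mixed DO = (17.1×8.79 + 5.02×3.06)/(17.1+5.02) = 165.7/22.12 = 7.490 mg/L.
Mixed L₀ = (17.1×4.48 + 5.02×93.4)/(22.12) = 545.5/22.12 = 24.66 mg/L.
Initial deficit D₀ = C_s − DO₀ = 9.69 − 7.490 = 2.200 mg/L.
t_c = (1/0.1960) ln[(0.424/0.228)(1 − 2.200×0.1960/(0.228×24.66))] = 5.102 × ln(1.717) = 2.758 d.
D_c = (0.228/0.424) × 24.66 × e^(−0.228×2.758) = 0.5377 × 24.66 × 0.5332 = 7.071 mg/L.
Minimum DO = 9.69 − 7.071 = 2.619 mg/L.

t_c ≈ 2.76 d; minimum DO ≈ 2.62 mg/L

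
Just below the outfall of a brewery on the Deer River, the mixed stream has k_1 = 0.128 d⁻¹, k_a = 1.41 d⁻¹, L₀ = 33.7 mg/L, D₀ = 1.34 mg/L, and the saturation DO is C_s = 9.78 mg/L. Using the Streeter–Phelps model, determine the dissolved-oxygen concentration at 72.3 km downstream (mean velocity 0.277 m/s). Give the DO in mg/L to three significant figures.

Travel time t = x/v = 72.3 km / (0.277 m/s) = 72300 m / 0.277 m/s = 261000 s = 3.021 d.
k_1 L₀/(k_a−k_1) = 0.128×33.7/(1.41−0.128) = 4.314/1.282 = 3.365 mg/L.
e^(−k_1 t) = e^(−0.128×3.021) = 0.6793; e^(−k_a t) = e^(−1.41×3.021) = 0.01413.
D = 3.365 × (0.6793 − 0.01413) + 1.34 × 0.01413 = 2.238 + 0.01893 = 2.257 mg/L.
DO = C_s − D = 9.78 − 2.257 = 7.523 mg/L.

DO ≈ 7.52 mg/L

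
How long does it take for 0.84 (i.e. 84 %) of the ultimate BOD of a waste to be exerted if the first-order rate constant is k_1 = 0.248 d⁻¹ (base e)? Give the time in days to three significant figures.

t ≈ 7.39 d

y/L₀ = 1 − e^(−k_1 t) = 0.84 ⇒ e^(−k_1 t) = 0.160
t = −ln(0.160) / 0.248 = 1.833 / 0.248 = 7.389 d.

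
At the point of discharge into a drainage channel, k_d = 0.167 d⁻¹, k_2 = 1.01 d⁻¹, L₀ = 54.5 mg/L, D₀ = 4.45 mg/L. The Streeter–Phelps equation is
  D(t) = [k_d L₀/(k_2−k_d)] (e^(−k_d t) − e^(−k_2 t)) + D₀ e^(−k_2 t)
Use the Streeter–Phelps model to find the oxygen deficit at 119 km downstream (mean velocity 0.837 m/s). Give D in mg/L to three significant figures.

D ≈ 7.00 mg/L

Travel time t = x/v = 119 km / (0.837 m/s) = 119000 m / 0.837 m/s = 142200 s = 1.646 d.
k_d L₀/(k_2−k_d) = 0.167×54.5/(1.01−0.167) = 9.101/0.8430 = 10.80 mg/L.
e^(−k_d t) = e^(−0.167×1.646) = 0.7597; e^(−k_2 t) = e^(−1.01×1.646) = 0.1898.
D = 10.80 × (0.7597 − 0.1898) + 4.45 × 0.1898 = 6.154 + 0.8444 = 6.998 mg/L.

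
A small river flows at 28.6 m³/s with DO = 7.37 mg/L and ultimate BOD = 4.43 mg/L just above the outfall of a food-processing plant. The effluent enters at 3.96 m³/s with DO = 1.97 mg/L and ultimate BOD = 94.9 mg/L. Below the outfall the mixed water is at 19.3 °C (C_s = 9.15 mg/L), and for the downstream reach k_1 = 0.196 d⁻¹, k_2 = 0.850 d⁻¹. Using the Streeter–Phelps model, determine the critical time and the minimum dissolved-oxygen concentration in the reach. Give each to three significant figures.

Mixed DO = (28.6×7.37 + 3.96×1.97)/(28.6+3.96) = 218.6/32.56 = 6.713 mg/L.
Mixed L₀ = (28.6×4.43 + 3.96×94.9)/(32.56) = 502.5/32.56 = 15.43 mg/L.
Initial deficit D₀ = C_s − DO₀ = 9.15 − 6.713 = 2.437 mg/L.
t_c = (1/0.6540) ln[(0.850/0.196)(1 − 2.437×0.6540/(0.196×15.43))] = 1.529 × ln(2.052) = 1.099 d.
D_c = (0.196/0.850) × 15.43 × e^(−0.196×1.099) = 0.2306 × 15.43 × 0.8062 = 2.869 mg/L.
Minimum DO = 9.15 − 2.869 = 6.281 mg/L.

t_c ≈ 1.10 d; minimum DO ≈ 6.28 mg/L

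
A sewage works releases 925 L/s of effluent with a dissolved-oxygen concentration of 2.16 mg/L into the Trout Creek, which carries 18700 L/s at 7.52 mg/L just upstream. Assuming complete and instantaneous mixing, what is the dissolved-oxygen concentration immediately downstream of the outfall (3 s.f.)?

Flow-weighted mixing: C = (Q_r C_r + Q_w C_w)/(Q_r + Q_w)
= (18700×7.52 + 925×2.16)/(18700 + 925) = 142600/19620 = 7.267 mg/L.

7.27 mg/L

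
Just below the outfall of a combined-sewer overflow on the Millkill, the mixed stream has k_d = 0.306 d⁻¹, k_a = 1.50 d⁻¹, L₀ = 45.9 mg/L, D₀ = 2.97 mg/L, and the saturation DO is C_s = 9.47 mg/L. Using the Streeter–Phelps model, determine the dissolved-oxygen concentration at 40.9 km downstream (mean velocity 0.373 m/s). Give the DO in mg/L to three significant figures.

Travel time t = x/v = 40.9 km / (0.373 m/s) = 40900 m / 0.373 m/s = 109700 s = 1.269 d.
k_d L₀/(k_a−k_d) = 0.306×45.9/(1.50−0.306) = 14.05/1.194 = 11.76 mg/L.
e^(−k_d t) = e^(−0.306×1.269) = 0.6782; e^(−k_a t) = e^(−1.50×1.269) = 0.1490.
D = 11.76 × (0.6782 − 0.1490) + 2.97 × 0.1490 = 6.225 + 0.4426 = 6.667 mg/L.
DO = C_s − D = 9.47 − 6.667 = 2.803 mg/L.

DO ≈ 2.80 mg/L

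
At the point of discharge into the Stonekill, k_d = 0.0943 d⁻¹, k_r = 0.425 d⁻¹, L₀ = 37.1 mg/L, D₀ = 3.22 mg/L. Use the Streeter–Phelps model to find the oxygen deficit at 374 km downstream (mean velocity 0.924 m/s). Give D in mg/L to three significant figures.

Travel time t = x/v = 374 km / (0.924 m/s) = 374000 m / 0.924 m/s = 404800 s = 4.685 d.
k_d L₀/(k_r−k_d) = 0.0943×37.1/(0.425−0.0943) = 3.499/0.3307 = 10.58 mg/L.
e^(−k_d t) = e^(−0.0943×4.685) = 0.6429; e^(−k_r t) = e^(−0.425×4.685) = 0.1366.
D = 10.58 × (0.6429 − 0.1366) + 3.22 × 0.1366 = 5.357 + 0.4397 = 5.796 mg/L.

D ≈ 5.80 mg/L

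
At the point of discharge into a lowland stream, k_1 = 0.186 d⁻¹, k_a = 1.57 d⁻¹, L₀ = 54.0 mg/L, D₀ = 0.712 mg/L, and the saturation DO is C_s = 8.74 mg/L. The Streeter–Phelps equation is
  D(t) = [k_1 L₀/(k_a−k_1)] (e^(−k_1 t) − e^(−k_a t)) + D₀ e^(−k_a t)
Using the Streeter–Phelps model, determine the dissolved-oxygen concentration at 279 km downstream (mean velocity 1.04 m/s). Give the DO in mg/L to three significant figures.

DO ≈ 4.72 mg/L

Travel time t = x/v = 279 km / (1.04 m/s) = 279000 m / 1.04 m/s = 268300 s = 3.105 d.
k_1 L₀/(k_a−k_1) = 0.186×54.0/(1.57−0.186) = 10.04/1.384 = 7.257 mg/L.
e^(−k_1 t) = e^(−0.186×3.105) = 0.5613; e^(−k_a t) = e^(−1.57×3.105) = 0.007637.
D = 7.257 × (0.5613 − 0.007637) + 0.712 × 0.007637 = 4.018 + 0.005437 = 4.023 mg/L.
DO = C_s − D = 8.74 − 4.023 = 4.717 mg/L.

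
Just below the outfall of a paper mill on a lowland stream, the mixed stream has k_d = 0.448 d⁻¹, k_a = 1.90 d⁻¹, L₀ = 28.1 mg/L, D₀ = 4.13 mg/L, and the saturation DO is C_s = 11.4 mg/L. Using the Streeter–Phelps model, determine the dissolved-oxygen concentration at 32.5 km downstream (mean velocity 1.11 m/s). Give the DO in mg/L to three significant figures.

Travel time t = x/v = 32.5 km / (1.11 m/s) = 32500 m / 1.11 m/s = 29280 s = 0.3389 d.
k_d L₀/(k_a−k_d) = 0.448×28.1/(1.90−0.448) = 12.59/1.452 = 8.670 mg/L.
e^(−k_d t) = e^(−0.448×0.3389) = 0.8591; e^(−k_a t) = e^(−1.90×0.3389) = 0.5253.
D = 8.670 × (0.8591 − 0.5253) + 4.13 × 0.5253 = 2.895 + 2.169 = 5.064 mg/L.
DO = C_s − D = 11.4 − 5.064 = 6.336 mg/L.

DO ≈ 6.34 mg/L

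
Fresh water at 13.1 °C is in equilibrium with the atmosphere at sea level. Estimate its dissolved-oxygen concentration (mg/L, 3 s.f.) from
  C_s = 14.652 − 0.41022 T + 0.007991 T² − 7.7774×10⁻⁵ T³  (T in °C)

C_s ≈ 10.5 mg/L

C_s = 14.652 − 0.41022×13.1 + 0.007991×13.1² − 7.7774×10⁻⁵×13.1³ = 10.47 mg/L.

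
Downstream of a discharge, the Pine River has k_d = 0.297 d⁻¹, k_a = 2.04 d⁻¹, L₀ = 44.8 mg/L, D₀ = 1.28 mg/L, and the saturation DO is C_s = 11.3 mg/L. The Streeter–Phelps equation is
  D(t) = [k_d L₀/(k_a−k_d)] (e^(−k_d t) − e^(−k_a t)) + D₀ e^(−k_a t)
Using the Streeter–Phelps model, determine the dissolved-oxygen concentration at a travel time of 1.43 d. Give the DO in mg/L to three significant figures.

k_d L₀/(k_a−k_d) = 0.297×44.8/(2.04−0.297) = 13.31/1.743 = 7.634 mg/L.
e^(−k_d t) = e^(−0.297×1.430) = 0.6540; e^(−k_a t) = e^(−2.04×1.430) = 0.05408.
D = 7.634 × (0.6540 − 0.05408) + 1.28 × 0.05408 = 4.579 + 0.06923 = 4.649 mg/L.
DO = C_s − D = 11.3 − 4.649 = 6.651 mg/L.

DO ≈ 6.65 mg/L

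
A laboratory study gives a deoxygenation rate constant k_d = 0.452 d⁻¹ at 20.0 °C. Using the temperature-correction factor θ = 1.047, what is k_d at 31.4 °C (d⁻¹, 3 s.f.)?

k_d ≈ 0.763 d⁻¹

k_d(T₂) = k_d(T₁) · θ^(T₂−T₁) = 0.452 × 1.047^(31.4−20.0)
= 0.452 × 1.047^11.4 = 0.452 × 1.688 = 0.7630 d⁻¹.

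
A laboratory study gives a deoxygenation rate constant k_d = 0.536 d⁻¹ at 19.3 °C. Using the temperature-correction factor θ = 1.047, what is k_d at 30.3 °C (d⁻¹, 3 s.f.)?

k_d ≈ 0.888 d⁻¹

k_d(T₂) = k_d(T₁) · θ^(T₂−T₁) = 0.536 × 1.047^(30.3−19.3)
= 0.536 × 1.047^11.0 = 0.536 × 1.657 = 0.8883 d⁻¹.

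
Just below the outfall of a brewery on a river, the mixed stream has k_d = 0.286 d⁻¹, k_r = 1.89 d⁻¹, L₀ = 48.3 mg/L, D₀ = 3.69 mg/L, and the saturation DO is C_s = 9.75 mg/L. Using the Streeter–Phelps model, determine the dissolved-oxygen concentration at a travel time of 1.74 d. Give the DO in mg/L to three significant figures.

DO ≈ 4.70 mg/L

k_d L₀/(k_r−k_d) = 0.286×48.3/(1.89−0.286) = 13.81/1.604 = 8.612 mg/L.
e^(−k_d t) = e^(−0.286×1.740) = 0.6080; e^(−k_r t) = e^(−1.89×1.740) = 0.03731.
D = 8.612 × (0.6080 − 0.03731) + 3.69 × 0.03731 = 4.915 + 0.1377 = 5.052 mg/L.
DO = C_s − D = 9.75 − 5.052 = 4.698 mg/L.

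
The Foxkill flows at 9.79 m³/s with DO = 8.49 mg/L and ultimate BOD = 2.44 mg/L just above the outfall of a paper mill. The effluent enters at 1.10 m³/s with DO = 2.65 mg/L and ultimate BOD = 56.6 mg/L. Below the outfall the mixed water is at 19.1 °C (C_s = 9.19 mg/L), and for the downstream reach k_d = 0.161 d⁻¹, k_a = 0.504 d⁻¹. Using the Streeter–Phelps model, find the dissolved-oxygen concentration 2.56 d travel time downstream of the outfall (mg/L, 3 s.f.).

Mixed DO = (9.79×8.49 + 1.10×2.65)/(9.79+1.10) = 86.03/10.89 = 7.900 mg/L.
Mixed L₀ = (9.79×2.44 + 1.10×56.6)/(10.89) = 86.15/10.89 = 7.911 mg/L.
Initial deficit D₀ = C_s − DO₀ = 9.19 − 7.900 = 1.290 mg/L.
D(2.56) = [0.161×7.911/(0.504−0.161)](e^(−0.161×2.56) − e^(−0.504×2.56)) + 1.290 e^(−0.504×2.56)
= 3.713 × (0.6622 − 0.2752) + 1.290 × 0.2752 = 1.792 mg/L.
DO = 9.19 − 1.792 = 7.398 mg/L.

DO ≈ 7.40 mg/L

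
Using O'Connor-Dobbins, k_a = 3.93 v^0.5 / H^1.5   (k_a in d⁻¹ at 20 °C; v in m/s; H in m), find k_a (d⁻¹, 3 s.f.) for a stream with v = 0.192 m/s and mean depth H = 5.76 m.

k_a ≈ 0.125 d⁻¹

k_a = 3.93 × 0.192^0.5 / 5.76^1.5 = 3.93 × 0.4382 / 13.82 = 0.1246 d⁻¹.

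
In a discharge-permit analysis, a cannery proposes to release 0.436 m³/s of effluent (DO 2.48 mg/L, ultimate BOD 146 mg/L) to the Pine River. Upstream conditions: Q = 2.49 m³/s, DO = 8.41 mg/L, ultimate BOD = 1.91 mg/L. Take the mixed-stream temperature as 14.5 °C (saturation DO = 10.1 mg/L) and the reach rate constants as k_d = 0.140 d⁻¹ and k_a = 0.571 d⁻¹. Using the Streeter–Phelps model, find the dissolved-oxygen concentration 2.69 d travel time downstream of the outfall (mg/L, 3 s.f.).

DO ≈ 5.97 mg/L

Mixed DO = (2.49×8.41 + 0.436×2.48)/(2.49+0.436) = 22.02/2.926 = 7.526 mg/L.
Mixed L₀ = (2.49×1.91 + 0.436×146)/(2.926) = 68.41/2.926 = 23.38 mg/L.
Initial deficit D₀ = C_s − DO₀ = 10.1 − 7.526 = 2.574 mg/L.
D(2.69) = [0.140×23.38/(0.571−0.140)](e^(−0.140×2.69) − e^(−0.571×2.69)) + 2.574 e^(−0.571×2.69)
= 7.595 × (0.6862 − 0.2152) + 2.574 × 0.2152 = 4.131 mg/L.
DO = 10.1 − 4.131 = 5.969 mg/L.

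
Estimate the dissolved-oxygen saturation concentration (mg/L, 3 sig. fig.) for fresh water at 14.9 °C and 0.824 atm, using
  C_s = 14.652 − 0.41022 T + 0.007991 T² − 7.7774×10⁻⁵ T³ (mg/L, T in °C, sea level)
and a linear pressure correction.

At sea level: C_s = 14.652 − 0.41022×14.9 + 0.007991×14.9² − 7.7774×10⁻⁵×14.9³ = 10.06 mg/L.
Pressure correction: C_s' = 10.06 × 0.824 = 8.287 mg/L.

C_s ≈ 8.29 mg/L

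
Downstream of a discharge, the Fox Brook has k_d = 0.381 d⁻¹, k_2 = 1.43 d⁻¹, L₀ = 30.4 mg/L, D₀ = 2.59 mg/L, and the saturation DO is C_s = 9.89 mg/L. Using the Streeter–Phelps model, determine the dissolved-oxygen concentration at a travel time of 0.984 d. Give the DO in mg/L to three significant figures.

k_d L₀/(k_2−k_d) = 0.381×30.4/(1.43−0.381) = 11.58/1.049 = 11.04 mg/L.
e^(−k_d t) = e^(−0.381×0.9840) = 0.6874; e^(−k_2 t) = e^(−1.43×0.9840) = 0.2448.
D = 11.04 × (0.6874 − 0.2448) + 2.59 × 0.2448 = 4.886 + 0.6342 = 5.520 mg/L.
DO = C_s − D = 9.89 − 5.520 = 4.370 mg/L.

DO ≈ 4.37 mg/L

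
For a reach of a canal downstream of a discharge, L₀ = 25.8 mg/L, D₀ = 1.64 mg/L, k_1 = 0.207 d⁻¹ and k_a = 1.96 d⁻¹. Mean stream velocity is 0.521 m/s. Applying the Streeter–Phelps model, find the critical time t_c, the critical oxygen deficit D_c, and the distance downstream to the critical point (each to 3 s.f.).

t_c ≈ 0.841 d; D_c ≈ 2.29 mg/L; x_c ≈ 37.9 km

With k_a/k_1 = 9.469 and 1 − D₀(k_a−k_1)/(k_1 L₀) = 0.4617,
t_c = ln(9.469 × 0.4617) / (1.96 − 0.207) = ln(4.372) / 1.753 = 1.475/1.753 = 0.8415 d.
L(t_c) = L₀ e^(−k_1 t_c) = 25.8 × 0.8401 = 21.68 mg/L, and at the critical point k_a D_c = k_1 L, so D_c = (0.207/1.96) × 21.68 = 2.289 mg/L.
x_c = v t_c = 0.521 m/s × 0.8415 d × 86400 s/d = 37880 m ≈ 37.9 km.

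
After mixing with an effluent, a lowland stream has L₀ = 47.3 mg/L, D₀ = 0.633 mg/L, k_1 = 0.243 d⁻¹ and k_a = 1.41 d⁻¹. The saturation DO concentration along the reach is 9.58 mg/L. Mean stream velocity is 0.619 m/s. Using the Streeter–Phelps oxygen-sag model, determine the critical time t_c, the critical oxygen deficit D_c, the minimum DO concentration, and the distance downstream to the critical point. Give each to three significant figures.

At the critical point dD/dt = 0, so k_1 L₀ e^(−k_1 t) = k_a D. Substituting D(t) from the Streeter–Phelps equation and solving for t gives
t_c = ln[(k_a/k_1)(1 − D₀(k_a−k_1)/(k_1 L₀))] / (k_a−k_1).
Here k_a−k_1 = 1.167 d⁻¹ and 1 − D₀(k_a−k_1)/(k_1 L₀) = 1 − 0.633×1.167/(0.243×47.3) = 0.9357, so
t_c = ln(5.802 × 0.9357) / 1.167 = 1.692 / 1.167 = 1.450 d.
D_c = (k_1/k_a) L₀ e^(−k_1 t_c) = (0.243/1.41) × 47.3 × e^(−0.243×1.450) = 0.1723 × 47.3 × 0.7031 = 5.731 mg/L.
Minimum DO = C_s − D_c = 9.58 − 5.731 = 3.849 mg/L.
x_c = v t_c = 0.619 m/s × 1.450 d × 86400 s/d = 77530 m ≈ 77.5 km.

t_c ≈ 1.45 d; D_c ≈ 5.73 mg/L; min DO ≈ 3.85 mg/L; x_c ≈ 77.5 km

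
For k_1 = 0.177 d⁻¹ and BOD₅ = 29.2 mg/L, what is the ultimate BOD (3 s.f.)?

L₀ ≈ 49.7 mg/L

BOD₅ = L₀(1 − e^(−5k_1)) ⇒ L₀ = BOD₅ / (1 − e^(−5×0.177))
= 29.2 / (1 − 0.4127) = 29.2 / 0.5873 = 49.72 mg/L.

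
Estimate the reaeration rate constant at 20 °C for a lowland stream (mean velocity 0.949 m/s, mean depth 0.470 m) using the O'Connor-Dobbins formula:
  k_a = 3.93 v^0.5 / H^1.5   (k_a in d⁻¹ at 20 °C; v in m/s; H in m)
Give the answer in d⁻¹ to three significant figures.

k_a = 3.93 × 0.949^0.5 / 0.470^1.5 = 3.93 × 0.9742 / 0.3222 = 11.88 d⁻¹.

k_a ≈ 11.9 d⁻¹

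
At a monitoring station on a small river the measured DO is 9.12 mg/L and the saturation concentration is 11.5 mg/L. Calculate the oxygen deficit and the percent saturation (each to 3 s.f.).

D = C_s − C = 11.5 − 9.12 = 2.38 mg/L.
% saturation = 9.12/11.5 × 100 = 79.3 %.

D ≈ 2.38 mg/L; 79.3 % saturation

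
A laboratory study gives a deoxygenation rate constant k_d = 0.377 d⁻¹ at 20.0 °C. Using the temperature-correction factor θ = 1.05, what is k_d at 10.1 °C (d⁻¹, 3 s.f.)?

k_d(T₂) = k_d(T₁) · θ^(T₂−T₁) = 0.377 × 1.05^(10.1−20.0)
= 0.377 × 1.05^-9.90 = 0.377 × 0.6169 = 0.2326 d⁻¹.

k_d ≈ 0.233 d⁻¹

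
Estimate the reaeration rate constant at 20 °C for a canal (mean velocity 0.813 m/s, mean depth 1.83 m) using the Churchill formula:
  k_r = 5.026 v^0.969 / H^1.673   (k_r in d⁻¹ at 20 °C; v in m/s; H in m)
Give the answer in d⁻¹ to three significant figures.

k_r ≈ 1.50 d⁻¹

k_r = 5.026 × 0.813^0.969 / 1.83^1.673 = 5.026 × 0.8182 / 2.748 = 1.496 d⁻¹.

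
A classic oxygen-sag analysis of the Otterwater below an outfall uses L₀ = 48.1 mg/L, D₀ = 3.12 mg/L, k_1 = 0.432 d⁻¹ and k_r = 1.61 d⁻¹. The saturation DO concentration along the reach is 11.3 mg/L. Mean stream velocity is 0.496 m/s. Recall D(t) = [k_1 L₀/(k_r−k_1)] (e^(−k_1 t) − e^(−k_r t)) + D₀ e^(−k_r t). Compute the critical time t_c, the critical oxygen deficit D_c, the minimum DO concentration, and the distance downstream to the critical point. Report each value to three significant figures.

t_c ≈ 0.952 d; D_c ≈ 8.56 mg/L; min DO ≈ 2.74 mg/L; x_c ≈ 40.8 km

t_c = [1/(k_r−k_1)] ln[(k_r/k_1)(1 − D₀(k_r−k_1)/(k_1 L₀))]
= [1/(1.61−0.432)] ln[(1.61/0.432)(1 − 3.12×1.178/(0.432×48.1))]
= (1/1.178) ln[3.727 × 0.8231] = 0.8489 × ln(3.068) = 0.8489 × 1.121 = 0.9515 d.
L(t_c) = L₀ e^(−k_1 t_c) = 48.1 × 0.6629 = 31.89 mg/L, and at the critical point k_r D_c = k_1 L, so D_c = (0.432/1.61) × 31.89 = 8.556 mg/L.
Minimum DO = C_s − D_c = 11.3 − 8.556 = 2.744 mg/L.
x_c = v t_c = 0.496 m/s × 0.9515 d × 86400 s/d = 40780 m ≈ 40.8 km.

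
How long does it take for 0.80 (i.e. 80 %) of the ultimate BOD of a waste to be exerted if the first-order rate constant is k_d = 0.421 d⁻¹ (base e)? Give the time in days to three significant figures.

y/L₀ = 1 − e^(−k_d t) = 0.80 ⇒ e^(−k_d t) = 0.200
t = −ln(0.200) / 0.421 = 1.609 / 0.421 = 3.823 d.

t ≈ 3.82 d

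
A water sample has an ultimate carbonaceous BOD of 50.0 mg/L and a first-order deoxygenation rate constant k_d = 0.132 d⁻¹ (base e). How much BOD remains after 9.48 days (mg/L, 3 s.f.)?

L ≈ 14.3 mg/L

L_t = L₀ e^(−k_d t) = 50.0 × e^(−0.132×9.48) = 50.0 × 0.2861 = 14.31 mg/L.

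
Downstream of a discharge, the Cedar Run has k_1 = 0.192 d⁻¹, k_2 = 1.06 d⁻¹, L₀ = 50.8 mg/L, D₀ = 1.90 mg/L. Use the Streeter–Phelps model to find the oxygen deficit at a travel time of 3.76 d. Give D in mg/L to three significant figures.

k_1 L₀/(k_2−k_1) = 0.192×50.8/(1.06−0.192) = 9.754/0.8680 = 11.24 mg/L.
e^(−k_1 t) = e^(−0.192×3.760) = 0.4858; e^(−k_2 t) = e^(−1.06×3.760) = 0.01858.
D = 11.24 × (0.4858 − 0.01858) + 1.90 × 0.01858 = 5.250 + 0.03530 = 5.286 mg/L.

D ≈ 5.29 mg/L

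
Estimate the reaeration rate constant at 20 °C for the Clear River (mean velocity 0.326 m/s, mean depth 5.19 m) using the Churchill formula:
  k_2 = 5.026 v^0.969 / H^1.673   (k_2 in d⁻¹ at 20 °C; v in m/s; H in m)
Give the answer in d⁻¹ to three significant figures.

k_2 ≈ 0.108 d⁻¹

k_2 = 5.026 × 0.326^0.969 / 5.19^1.673 = 5.026 × 0.3375 / 15.72 = 0.1079 d⁻¹.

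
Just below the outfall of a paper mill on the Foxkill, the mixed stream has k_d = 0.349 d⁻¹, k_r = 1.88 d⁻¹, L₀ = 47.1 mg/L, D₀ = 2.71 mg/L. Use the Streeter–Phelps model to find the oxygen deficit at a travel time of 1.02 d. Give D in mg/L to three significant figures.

k_d L₀/(k_r−k_d) = 0.349×47.1/(1.88−0.349) = 16.44/1.531 = 10.74 mg/L.
e^(−k_d t) = e^(−0.349×1.020) = 0.7005; e^(−k_r t) = e^(−1.88×1.020) = 0.1470.
D = 10.74 × (0.7005 − 0.1470) + 2.71 × 0.1470 = 5.943 + 0.3983 = 6.341 mg/L.

D ≈ 6.34 mg/L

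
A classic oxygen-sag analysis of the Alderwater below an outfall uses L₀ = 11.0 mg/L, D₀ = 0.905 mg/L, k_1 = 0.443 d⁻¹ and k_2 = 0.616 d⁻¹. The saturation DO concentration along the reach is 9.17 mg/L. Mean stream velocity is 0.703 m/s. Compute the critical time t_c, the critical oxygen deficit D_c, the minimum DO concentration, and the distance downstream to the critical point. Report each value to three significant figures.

t_c ≈ 1.72 d; D_c ≈ 3.70 mg/L; min DO ≈ 5.47 mg/L; x_c ≈ 104 km

With k_2/k_1 = 1.391 and 1 − D₀(k_2−k_1)/(k_1 L₀) = 0.9679,
t_c = ln(1.391 × 0.9679) / (0.616 − 0.443) = ln(1.346) / 0.1730 = 0.2970/0.1730 = 1.717 d.
D_c = (k_1/k_2) L₀ e^(−k_1 t_c) = (0.443/0.616) × 11.0 × e^(−0.443×1.717) = 0.7192 × 11.0 × 0.4674 = 3.697 mg/L.
Minimum DO = C_s − D_c = 9.17 − 3.697 = 5.473 mg/L.
x_c = v t_c = 0.703 m/s × 1.717 d × 86400 s/d = 104300 m ≈ 104 km.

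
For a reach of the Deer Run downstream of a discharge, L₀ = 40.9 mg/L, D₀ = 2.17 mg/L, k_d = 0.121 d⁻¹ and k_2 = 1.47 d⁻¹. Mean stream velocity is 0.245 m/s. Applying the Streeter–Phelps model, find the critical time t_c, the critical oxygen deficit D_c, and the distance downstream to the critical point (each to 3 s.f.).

t_c ≈ 1.19 d; D_c ≈ 2.92 mg/L; x_c ≈ 25.1 km

At the critical point dD/dt = 0, so k_d L₀ e^(−k_d t) = k_2 D. Substituting D(t) from the Streeter–Phelps equation and solving for t gives
t_c = ln[(k_2/k_d)(1 − D₀(k_2−k_d)/(k_d L₀))] / (k_2−k_d).
Here k_2−k_d = 1.349 d⁻¹ and 1 − D₀(k_2−k_d)/(k_d L₀) = 1 − 2.17×1.349/(0.121×40.9) = 0.4085, so
t_c = ln(12.15 × 0.4085) / 1.349 = 1.602 / 1.349 = 1.187 d.
L(t_c) = L₀ e^(−k_d t_c) = 40.9 × 0.8662 = 35.43 mg/L, and at the critical point k_2 D_c = k_d L, so D_c = (0.121/1.47) × 35.43 = 2.916 mg/L.
x_c = v t_c = 0.245 m/s × 1.187 d × 86400 s/d = 25140 m ≈ 25.1 km.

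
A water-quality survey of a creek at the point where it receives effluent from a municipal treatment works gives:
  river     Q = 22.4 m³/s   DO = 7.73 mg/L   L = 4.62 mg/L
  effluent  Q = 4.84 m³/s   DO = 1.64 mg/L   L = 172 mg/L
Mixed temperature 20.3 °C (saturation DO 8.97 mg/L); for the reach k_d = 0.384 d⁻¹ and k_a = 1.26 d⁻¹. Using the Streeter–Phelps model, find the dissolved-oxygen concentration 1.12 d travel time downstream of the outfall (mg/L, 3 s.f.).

Mixed DO = (22.4×7.73 + 4.84×1.64)/(22.4+4.84) = 181.1/27.24 = 6.648 mg/L.
Mixed L₀ = (22.4×4.62 + 4.84×172)/(27.24) = 936.0/27.24 = 34.36 mg/L.
Initial deficit D₀ = C_s − DO₀ = 8.97 − 6.648 = 2.322 mg/L.
D(1.12) = [0.384×34.36/(1.26−0.384)](e^(−0.384×1.12) − e^(−1.26×1.12)) + 2.322 e^(−1.26×1.12)
= 15.06 × (0.6505 − 0.2439) + 2.322 × 0.2439 = 6.691 mg/L.
DO = 8.97 − 6.691 = 2.279 mg/L.

DO ≈ 2.28 mg/L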